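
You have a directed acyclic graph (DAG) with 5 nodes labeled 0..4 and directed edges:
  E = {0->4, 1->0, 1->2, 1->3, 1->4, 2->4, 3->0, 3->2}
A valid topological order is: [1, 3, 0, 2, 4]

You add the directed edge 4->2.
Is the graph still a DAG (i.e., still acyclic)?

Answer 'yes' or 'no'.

Given toposort: [1, 3, 0, 2, 4]
Position of 4: index 4; position of 2: index 3
New edge 4->2: backward (u after v in old order)
Backward edge: old toposort is now invalid. Check if this creates a cycle.
Does 2 already reach 4? Reachable from 2: [2, 4]. YES -> cycle!
Still a DAG? no

Answer: no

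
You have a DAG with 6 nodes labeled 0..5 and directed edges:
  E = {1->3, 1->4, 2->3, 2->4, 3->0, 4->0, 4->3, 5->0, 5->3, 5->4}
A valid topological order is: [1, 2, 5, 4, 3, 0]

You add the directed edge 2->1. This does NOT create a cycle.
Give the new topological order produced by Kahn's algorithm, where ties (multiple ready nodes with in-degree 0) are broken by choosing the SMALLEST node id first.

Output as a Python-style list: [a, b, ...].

Answer: [2, 1, 5, 4, 3, 0]

Derivation:
Old toposort: [1, 2, 5, 4, 3, 0]
Added edge: 2->1
Position of 2 (1) > position of 1 (0). Must reorder: 2 must now come before 1.
Run Kahn's algorithm (break ties by smallest node id):
  initial in-degrees: [3, 1, 0, 4, 3, 0]
  ready (indeg=0): [2, 5]
  pop 2: indeg[1]->0; indeg[3]->3; indeg[4]->2 | ready=[1, 5] | order so far=[2]
  pop 1: indeg[3]->2; indeg[4]->1 | ready=[5] | order so far=[2, 1]
  pop 5: indeg[0]->2; indeg[3]->1; indeg[4]->0 | ready=[4] | order so far=[2, 1, 5]
  pop 4: indeg[0]->1; indeg[3]->0 | ready=[3] | order so far=[2, 1, 5, 4]
  pop 3: indeg[0]->0 | ready=[0] | order so far=[2, 1, 5, 4, 3]
  pop 0: no out-edges | ready=[] | order so far=[2, 1, 5, 4, 3, 0]
  Result: [2, 1, 5, 4, 3, 0]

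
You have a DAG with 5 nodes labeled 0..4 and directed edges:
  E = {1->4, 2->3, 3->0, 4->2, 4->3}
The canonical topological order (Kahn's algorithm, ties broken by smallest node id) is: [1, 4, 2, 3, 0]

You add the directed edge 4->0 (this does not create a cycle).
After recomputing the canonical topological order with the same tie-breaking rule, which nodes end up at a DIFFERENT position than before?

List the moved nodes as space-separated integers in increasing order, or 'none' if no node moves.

Old toposort: [1, 4, 2, 3, 0]
Added edge 4->0
Recompute Kahn (smallest-id tiebreak):
  initial in-degrees: [2, 0, 1, 2, 1]
  ready (indeg=0): [1]
  pop 1: indeg[4]->0 | ready=[4] | order so far=[1]
  pop 4: indeg[0]->1; indeg[2]->0; indeg[3]->1 | ready=[2] | order so far=[1, 4]
  pop 2: indeg[3]->0 | ready=[3] | order so far=[1, 4, 2]
  pop 3: indeg[0]->0 | ready=[0] | order so far=[1, 4, 2, 3]
  pop 0: no out-edges | ready=[] | order so far=[1, 4, 2, 3, 0]
New canonical toposort: [1, 4, 2, 3, 0]
Compare positions:
  Node 0: index 4 -> 4 (same)
  Node 1: index 0 -> 0 (same)
  Node 2: index 2 -> 2 (same)
  Node 3: index 3 -> 3 (same)
  Node 4: index 1 -> 1 (same)
Nodes that changed position: none

Answer: none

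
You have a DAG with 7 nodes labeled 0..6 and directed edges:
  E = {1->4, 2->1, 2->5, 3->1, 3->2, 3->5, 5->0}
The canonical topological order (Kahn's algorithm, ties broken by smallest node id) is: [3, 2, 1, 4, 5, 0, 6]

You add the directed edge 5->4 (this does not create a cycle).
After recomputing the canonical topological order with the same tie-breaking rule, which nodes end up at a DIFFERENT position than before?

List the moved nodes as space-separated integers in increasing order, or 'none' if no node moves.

Answer: 0 4 5

Derivation:
Old toposort: [3, 2, 1, 4, 5, 0, 6]
Added edge 5->4
Recompute Kahn (smallest-id tiebreak):
  initial in-degrees: [1, 2, 1, 0, 2, 2, 0]
  ready (indeg=0): [3, 6]
  pop 3: indeg[1]->1; indeg[2]->0; indeg[5]->1 | ready=[2, 6] | order so far=[3]
  pop 2: indeg[1]->0; indeg[5]->0 | ready=[1, 5, 6] | order so far=[3, 2]
  pop 1: indeg[4]->1 | ready=[5, 6] | order so far=[3, 2, 1]
  pop 5: indeg[0]->0; indeg[4]->0 | ready=[0, 4, 6] | order so far=[3, 2, 1, 5]
  pop 0: no out-edges | ready=[4, 6] | order so far=[3, 2, 1, 5, 0]
  pop 4: no out-edges | ready=[6] | order so far=[3, 2, 1, 5, 0, 4]
  pop 6: no out-edges | ready=[] | order so far=[3, 2, 1, 5, 0, 4, 6]
New canonical toposort: [3, 2, 1, 5, 0, 4, 6]
Compare positions:
  Node 0: index 5 -> 4 (moved)
  Node 1: index 2 -> 2 (same)
  Node 2: index 1 -> 1 (same)
  Node 3: index 0 -> 0 (same)
  Node 4: index 3 -> 5 (moved)
  Node 5: index 4 -> 3 (moved)
  Node 6: index 6 -> 6 (same)
Nodes that changed position: 0 4 5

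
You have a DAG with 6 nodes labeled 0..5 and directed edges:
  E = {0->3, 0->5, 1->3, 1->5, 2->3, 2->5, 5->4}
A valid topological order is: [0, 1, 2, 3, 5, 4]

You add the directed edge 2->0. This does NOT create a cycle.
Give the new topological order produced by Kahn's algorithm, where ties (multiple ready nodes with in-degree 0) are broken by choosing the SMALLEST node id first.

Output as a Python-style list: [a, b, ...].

Answer: [1, 2, 0, 3, 5, 4]

Derivation:
Old toposort: [0, 1, 2, 3, 5, 4]
Added edge: 2->0
Position of 2 (2) > position of 0 (0). Must reorder: 2 must now come before 0.
Run Kahn's algorithm (break ties by smallest node id):
  initial in-degrees: [1, 0, 0, 3, 1, 3]
  ready (indeg=0): [1, 2]
  pop 1: indeg[3]->2; indeg[5]->2 | ready=[2] | order so far=[1]
  pop 2: indeg[0]->0; indeg[3]->1; indeg[5]->1 | ready=[0] | order so far=[1, 2]
  pop 0: indeg[3]->0; indeg[5]->0 | ready=[3, 5] | order so far=[1, 2, 0]
  pop 3: no out-edges | ready=[5] | order so far=[1, 2, 0, 3]
  pop 5: indeg[4]->0 | ready=[4] | order so far=[1, 2, 0, 3, 5]
  pop 4: no out-edges | ready=[] | order so far=[1, 2, 0, 3, 5, 4]
  Result: [1, 2, 0, 3, 5, 4]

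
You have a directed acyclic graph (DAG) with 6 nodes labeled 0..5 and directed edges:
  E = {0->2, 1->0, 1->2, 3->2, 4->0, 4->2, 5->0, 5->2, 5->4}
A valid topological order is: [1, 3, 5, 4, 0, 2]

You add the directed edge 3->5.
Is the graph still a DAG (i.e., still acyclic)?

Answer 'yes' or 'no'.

Given toposort: [1, 3, 5, 4, 0, 2]
Position of 3: index 1; position of 5: index 2
New edge 3->5: forward
Forward edge: respects the existing order. Still a DAG, same toposort still valid.
Still a DAG? yes

Answer: yes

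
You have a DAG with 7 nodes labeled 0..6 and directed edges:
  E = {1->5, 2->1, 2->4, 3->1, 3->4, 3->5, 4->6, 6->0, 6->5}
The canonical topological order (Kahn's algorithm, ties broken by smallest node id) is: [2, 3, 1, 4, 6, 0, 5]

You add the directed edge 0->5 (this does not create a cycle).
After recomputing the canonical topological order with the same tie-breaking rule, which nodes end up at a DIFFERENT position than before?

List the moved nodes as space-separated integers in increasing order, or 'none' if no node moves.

Old toposort: [2, 3, 1, 4, 6, 0, 5]
Added edge 0->5
Recompute Kahn (smallest-id tiebreak):
  initial in-degrees: [1, 2, 0, 0, 2, 4, 1]
  ready (indeg=0): [2, 3]
  pop 2: indeg[1]->1; indeg[4]->1 | ready=[3] | order so far=[2]
  pop 3: indeg[1]->0; indeg[4]->0; indeg[5]->3 | ready=[1, 4] | order so far=[2, 3]
  pop 1: indeg[5]->2 | ready=[4] | order so far=[2, 3, 1]
  pop 4: indeg[6]->0 | ready=[6] | order so far=[2, 3, 1, 4]
  pop 6: indeg[0]->0; indeg[5]->1 | ready=[0] | order so far=[2, 3, 1, 4, 6]
  pop 0: indeg[5]->0 | ready=[5] | order so far=[2, 3, 1, 4, 6, 0]
  pop 5: no out-edges | ready=[] | order so far=[2, 3, 1, 4, 6, 0, 5]
New canonical toposort: [2, 3, 1, 4, 6, 0, 5]
Compare positions:
  Node 0: index 5 -> 5 (same)
  Node 1: index 2 -> 2 (same)
  Node 2: index 0 -> 0 (same)
  Node 3: index 1 -> 1 (same)
  Node 4: index 3 -> 3 (same)
  Node 5: index 6 -> 6 (same)
  Node 6: index 4 -> 4 (same)
Nodes that changed position: none

Answer: none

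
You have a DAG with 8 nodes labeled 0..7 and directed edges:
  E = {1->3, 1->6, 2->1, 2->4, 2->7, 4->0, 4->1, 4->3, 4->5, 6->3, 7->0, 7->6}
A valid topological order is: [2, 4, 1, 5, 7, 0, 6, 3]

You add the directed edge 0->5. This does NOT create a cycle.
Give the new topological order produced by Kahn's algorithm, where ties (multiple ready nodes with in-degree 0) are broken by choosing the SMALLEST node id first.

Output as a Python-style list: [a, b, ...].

Answer: [2, 4, 1, 7, 0, 5, 6, 3]

Derivation:
Old toposort: [2, 4, 1, 5, 7, 0, 6, 3]
Added edge: 0->5
Position of 0 (5) > position of 5 (3). Must reorder: 0 must now come before 5.
Run Kahn's algorithm (break ties by smallest node id):
  initial in-degrees: [2, 2, 0, 3, 1, 2, 2, 1]
  ready (indeg=0): [2]
  pop 2: indeg[1]->1; indeg[4]->0; indeg[7]->0 | ready=[4, 7] | order so far=[2]
  pop 4: indeg[0]->1; indeg[1]->0; indeg[3]->2; indeg[5]->1 | ready=[1, 7] | order so far=[2, 4]
  pop 1: indeg[3]->1; indeg[6]->1 | ready=[7] | order so far=[2, 4, 1]
  pop 7: indeg[0]->0; indeg[6]->0 | ready=[0, 6] | order so far=[2, 4, 1, 7]
  pop 0: indeg[5]->0 | ready=[5, 6] | order so far=[2, 4, 1, 7, 0]
  pop 5: no out-edges | ready=[6] | order so far=[2, 4, 1, 7, 0, 5]
  pop 6: indeg[3]->0 | ready=[3] | order so far=[2, 4, 1, 7, 0, 5, 6]
  pop 3: no out-edges | ready=[] | order so far=[2, 4, 1, 7, 0, 5, 6, 3]
  Result: [2, 4, 1, 7, 0, 5, 6, 3]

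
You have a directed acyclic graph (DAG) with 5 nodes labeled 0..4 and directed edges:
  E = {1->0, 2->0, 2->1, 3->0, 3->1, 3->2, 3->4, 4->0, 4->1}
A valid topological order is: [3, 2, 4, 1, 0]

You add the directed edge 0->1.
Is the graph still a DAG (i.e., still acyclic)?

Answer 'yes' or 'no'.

Given toposort: [3, 2, 4, 1, 0]
Position of 0: index 4; position of 1: index 3
New edge 0->1: backward (u after v in old order)
Backward edge: old toposort is now invalid. Check if this creates a cycle.
Does 1 already reach 0? Reachable from 1: [0, 1]. YES -> cycle!
Still a DAG? no

Answer: no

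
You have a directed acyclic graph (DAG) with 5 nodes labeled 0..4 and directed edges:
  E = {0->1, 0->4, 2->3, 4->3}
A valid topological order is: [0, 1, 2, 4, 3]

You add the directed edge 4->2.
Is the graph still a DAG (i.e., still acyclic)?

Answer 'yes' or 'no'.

Answer: yes

Derivation:
Given toposort: [0, 1, 2, 4, 3]
Position of 4: index 3; position of 2: index 2
New edge 4->2: backward (u after v in old order)
Backward edge: old toposort is now invalid. Check if this creates a cycle.
Does 2 already reach 4? Reachable from 2: [2, 3]. NO -> still a DAG (reorder needed).
Still a DAG? yes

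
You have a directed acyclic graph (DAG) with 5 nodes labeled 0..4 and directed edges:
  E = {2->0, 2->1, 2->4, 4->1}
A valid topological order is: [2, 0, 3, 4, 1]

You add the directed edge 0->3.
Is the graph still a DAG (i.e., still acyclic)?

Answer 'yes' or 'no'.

Answer: yes

Derivation:
Given toposort: [2, 0, 3, 4, 1]
Position of 0: index 1; position of 3: index 2
New edge 0->3: forward
Forward edge: respects the existing order. Still a DAG, same toposort still valid.
Still a DAG? yes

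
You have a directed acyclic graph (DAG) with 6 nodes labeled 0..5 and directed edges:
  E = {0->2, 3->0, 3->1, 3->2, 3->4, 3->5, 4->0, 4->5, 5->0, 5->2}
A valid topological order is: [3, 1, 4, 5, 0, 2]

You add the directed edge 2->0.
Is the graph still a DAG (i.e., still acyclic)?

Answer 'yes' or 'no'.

Given toposort: [3, 1, 4, 5, 0, 2]
Position of 2: index 5; position of 0: index 4
New edge 2->0: backward (u after v in old order)
Backward edge: old toposort is now invalid. Check if this creates a cycle.
Does 0 already reach 2? Reachable from 0: [0, 2]. YES -> cycle!
Still a DAG? no

Answer: no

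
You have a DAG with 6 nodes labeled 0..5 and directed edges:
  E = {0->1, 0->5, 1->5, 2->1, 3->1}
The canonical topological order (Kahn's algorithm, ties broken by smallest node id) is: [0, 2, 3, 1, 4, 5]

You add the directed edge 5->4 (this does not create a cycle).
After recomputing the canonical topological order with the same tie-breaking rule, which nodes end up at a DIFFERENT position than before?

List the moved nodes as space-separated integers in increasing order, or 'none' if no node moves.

Answer: 4 5

Derivation:
Old toposort: [0, 2, 3, 1, 4, 5]
Added edge 5->4
Recompute Kahn (smallest-id tiebreak):
  initial in-degrees: [0, 3, 0, 0, 1, 2]
  ready (indeg=0): [0, 2, 3]
  pop 0: indeg[1]->2; indeg[5]->1 | ready=[2, 3] | order so far=[0]
  pop 2: indeg[1]->1 | ready=[3] | order so far=[0, 2]
  pop 3: indeg[1]->0 | ready=[1] | order so far=[0, 2, 3]
  pop 1: indeg[5]->0 | ready=[5] | order so far=[0, 2, 3, 1]
  pop 5: indeg[4]->0 | ready=[4] | order so far=[0, 2, 3, 1, 5]
  pop 4: no out-edges | ready=[] | order so far=[0, 2, 3, 1, 5, 4]
New canonical toposort: [0, 2, 3, 1, 5, 4]
Compare positions:
  Node 0: index 0 -> 0 (same)
  Node 1: index 3 -> 3 (same)
  Node 2: index 1 -> 1 (same)
  Node 3: index 2 -> 2 (same)
  Node 4: index 4 -> 5 (moved)
  Node 5: index 5 -> 4 (moved)
Nodes that changed position: 4 5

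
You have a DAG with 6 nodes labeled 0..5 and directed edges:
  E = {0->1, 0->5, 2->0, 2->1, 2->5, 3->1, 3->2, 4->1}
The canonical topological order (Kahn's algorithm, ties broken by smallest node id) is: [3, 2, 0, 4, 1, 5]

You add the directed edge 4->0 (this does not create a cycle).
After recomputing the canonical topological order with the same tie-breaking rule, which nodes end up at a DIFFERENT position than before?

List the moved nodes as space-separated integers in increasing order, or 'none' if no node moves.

Old toposort: [3, 2, 0, 4, 1, 5]
Added edge 4->0
Recompute Kahn (smallest-id tiebreak):
  initial in-degrees: [2, 4, 1, 0, 0, 2]
  ready (indeg=0): [3, 4]
  pop 3: indeg[1]->3; indeg[2]->0 | ready=[2, 4] | order so far=[3]
  pop 2: indeg[0]->1; indeg[1]->2; indeg[5]->1 | ready=[4] | order so far=[3, 2]
  pop 4: indeg[0]->0; indeg[1]->1 | ready=[0] | order so far=[3, 2, 4]
  pop 0: indeg[1]->0; indeg[5]->0 | ready=[1, 5] | order so far=[3, 2, 4, 0]
  pop 1: no out-edges | ready=[5] | order so far=[3, 2, 4, 0, 1]
  pop 5: no out-edges | ready=[] | order so far=[3, 2, 4, 0, 1, 5]
New canonical toposort: [3, 2, 4, 0, 1, 5]
Compare positions:
  Node 0: index 2 -> 3 (moved)
  Node 1: index 4 -> 4 (same)
  Node 2: index 1 -> 1 (same)
  Node 3: index 0 -> 0 (same)
  Node 4: index 3 -> 2 (moved)
  Node 5: index 5 -> 5 (same)
Nodes that changed position: 0 4

Answer: 0 4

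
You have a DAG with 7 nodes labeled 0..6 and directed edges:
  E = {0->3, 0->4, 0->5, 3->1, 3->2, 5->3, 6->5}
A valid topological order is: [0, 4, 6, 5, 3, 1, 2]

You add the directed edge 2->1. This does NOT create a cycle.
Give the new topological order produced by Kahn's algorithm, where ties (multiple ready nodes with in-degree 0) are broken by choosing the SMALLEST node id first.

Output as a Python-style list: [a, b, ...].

Answer: [0, 4, 6, 5, 3, 2, 1]

Derivation:
Old toposort: [0, 4, 6, 5, 3, 1, 2]
Added edge: 2->1
Position of 2 (6) > position of 1 (5). Must reorder: 2 must now come before 1.
Run Kahn's algorithm (break ties by smallest node id):
  initial in-degrees: [0, 2, 1, 2, 1, 2, 0]
  ready (indeg=0): [0, 6]
  pop 0: indeg[3]->1; indeg[4]->0; indeg[5]->1 | ready=[4, 6] | order so far=[0]
  pop 4: no out-edges | ready=[6] | order so far=[0, 4]
  pop 6: indeg[5]->0 | ready=[5] | order so far=[0, 4, 6]
  pop 5: indeg[3]->0 | ready=[3] | order so far=[0, 4, 6, 5]
  pop 3: indeg[1]->1; indeg[2]->0 | ready=[2] | order so far=[0, 4, 6, 5, 3]
  pop 2: indeg[1]->0 | ready=[1] | order so far=[0, 4, 6, 5, 3, 2]
  pop 1: no out-edges | ready=[] | order so far=[0, 4, 6, 5, 3, 2, 1]
  Result: [0, 4, 6, 5, 3, 2, 1]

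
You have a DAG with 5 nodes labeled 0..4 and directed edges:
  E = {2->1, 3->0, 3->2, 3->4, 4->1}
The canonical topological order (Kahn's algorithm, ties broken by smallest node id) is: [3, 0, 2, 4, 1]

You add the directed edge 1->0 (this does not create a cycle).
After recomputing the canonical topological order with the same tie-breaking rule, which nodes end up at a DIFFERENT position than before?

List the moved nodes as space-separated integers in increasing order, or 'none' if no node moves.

Old toposort: [3, 0, 2, 4, 1]
Added edge 1->0
Recompute Kahn (smallest-id tiebreak):
  initial in-degrees: [2, 2, 1, 0, 1]
  ready (indeg=0): [3]
  pop 3: indeg[0]->1; indeg[2]->0; indeg[4]->0 | ready=[2, 4] | order so far=[3]
  pop 2: indeg[1]->1 | ready=[4] | order so far=[3, 2]
  pop 4: indeg[1]->0 | ready=[1] | order so far=[3, 2, 4]
  pop 1: indeg[0]->0 | ready=[0] | order so far=[3, 2, 4, 1]
  pop 0: no out-edges | ready=[] | order so far=[3, 2, 4, 1, 0]
New canonical toposort: [3, 2, 4, 1, 0]
Compare positions:
  Node 0: index 1 -> 4 (moved)
  Node 1: index 4 -> 3 (moved)
  Node 2: index 2 -> 1 (moved)
  Node 3: index 0 -> 0 (same)
  Node 4: index 3 -> 2 (moved)
Nodes that changed position: 0 1 2 4

Answer: 0 1 2 4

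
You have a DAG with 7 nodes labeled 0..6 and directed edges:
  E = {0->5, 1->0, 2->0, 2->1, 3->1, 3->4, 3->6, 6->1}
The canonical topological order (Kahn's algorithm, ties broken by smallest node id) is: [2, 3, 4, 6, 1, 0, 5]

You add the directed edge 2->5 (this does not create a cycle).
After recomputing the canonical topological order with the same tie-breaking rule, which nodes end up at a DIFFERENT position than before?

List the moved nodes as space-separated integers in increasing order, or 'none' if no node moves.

Old toposort: [2, 3, 4, 6, 1, 0, 5]
Added edge 2->5
Recompute Kahn (smallest-id tiebreak):
  initial in-degrees: [2, 3, 0, 0, 1, 2, 1]
  ready (indeg=0): [2, 3]
  pop 2: indeg[0]->1; indeg[1]->2; indeg[5]->1 | ready=[3] | order so far=[2]
  pop 3: indeg[1]->1; indeg[4]->0; indeg[6]->0 | ready=[4, 6] | order so far=[2, 3]
  pop 4: no out-edges | ready=[6] | order so far=[2, 3, 4]
  pop 6: indeg[1]->0 | ready=[1] | order so far=[2, 3, 4, 6]
  pop 1: indeg[0]->0 | ready=[0] | order so far=[2, 3, 4, 6, 1]
  pop 0: indeg[5]->0 | ready=[5] | order so far=[2, 3, 4, 6, 1, 0]
  pop 5: no out-edges | ready=[] | order so far=[2, 3, 4, 6, 1, 0, 5]
New canonical toposort: [2, 3, 4, 6, 1, 0, 5]
Compare positions:
  Node 0: index 5 -> 5 (same)
  Node 1: index 4 -> 4 (same)
  Node 2: index 0 -> 0 (same)
  Node 3: index 1 -> 1 (same)
  Node 4: index 2 -> 2 (same)
  Node 5: index 6 -> 6 (same)
  Node 6: index 3 -> 3 (same)
Nodes that changed position: none

Answer: none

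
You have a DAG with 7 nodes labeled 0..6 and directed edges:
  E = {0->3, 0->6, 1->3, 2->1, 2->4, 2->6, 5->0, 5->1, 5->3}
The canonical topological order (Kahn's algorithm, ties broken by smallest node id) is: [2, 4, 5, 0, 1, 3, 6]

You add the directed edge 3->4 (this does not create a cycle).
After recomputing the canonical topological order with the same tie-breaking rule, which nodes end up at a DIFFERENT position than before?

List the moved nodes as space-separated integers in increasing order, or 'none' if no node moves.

Old toposort: [2, 4, 5, 0, 1, 3, 6]
Added edge 3->4
Recompute Kahn (smallest-id tiebreak):
  initial in-degrees: [1, 2, 0, 3, 2, 0, 2]
  ready (indeg=0): [2, 5]
  pop 2: indeg[1]->1; indeg[4]->1; indeg[6]->1 | ready=[5] | order so far=[2]
  pop 5: indeg[0]->0; indeg[1]->0; indeg[3]->2 | ready=[0, 1] | order so far=[2, 5]
  pop 0: indeg[3]->1; indeg[6]->0 | ready=[1, 6] | order so far=[2, 5, 0]
  pop 1: indeg[3]->0 | ready=[3, 6] | order so far=[2, 5, 0, 1]
  pop 3: indeg[4]->0 | ready=[4, 6] | order so far=[2, 5, 0, 1, 3]
  pop 4: no out-edges | ready=[6] | order so far=[2, 5, 0, 1, 3, 4]
  pop 6: no out-edges | ready=[] | order so far=[2, 5, 0, 1, 3, 4, 6]
New canonical toposort: [2, 5, 0, 1, 3, 4, 6]
Compare positions:
  Node 0: index 3 -> 2 (moved)
  Node 1: index 4 -> 3 (moved)
  Node 2: index 0 -> 0 (same)
  Node 3: index 5 -> 4 (moved)
  Node 4: index 1 -> 5 (moved)
  Node 5: index 2 -> 1 (moved)
  Node 6: index 6 -> 6 (same)
Nodes that changed position: 0 1 3 4 5

Answer: 0 1 3 4 5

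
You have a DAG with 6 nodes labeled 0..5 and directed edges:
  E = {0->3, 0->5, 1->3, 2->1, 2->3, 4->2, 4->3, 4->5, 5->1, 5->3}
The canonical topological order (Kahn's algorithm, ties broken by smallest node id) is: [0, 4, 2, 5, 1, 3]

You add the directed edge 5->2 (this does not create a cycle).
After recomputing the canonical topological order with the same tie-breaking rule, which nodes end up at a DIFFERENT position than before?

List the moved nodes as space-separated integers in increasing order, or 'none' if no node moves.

Answer: 2 5

Derivation:
Old toposort: [0, 4, 2, 5, 1, 3]
Added edge 5->2
Recompute Kahn (smallest-id tiebreak):
  initial in-degrees: [0, 2, 2, 5, 0, 2]
  ready (indeg=0): [0, 4]
  pop 0: indeg[3]->4; indeg[5]->1 | ready=[4] | order so far=[0]
  pop 4: indeg[2]->1; indeg[3]->3; indeg[5]->0 | ready=[5] | order so far=[0, 4]
  pop 5: indeg[1]->1; indeg[2]->0; indeg[3]->2 | ready=[2] | order so far=[0, 4, 5]
  pop 2: indeg[1]->0; indeg[3]->1 | ready=[1] | order so far=[0, 4, 5, 2]
  pop 1: indeg[3]->0 | ready=[3] | order so far=[0, 4, 5, 2, 1]
  pop 3: no out-edges | ready=[] | order so far=[0, 4, 5, 2, 1, 3]
New canonical toposort: [0, 4, 5, 2, 1, 3]
Compare positions:
  Node 0: index 0 -> 0 (same)
  Node 1: index 4 -> 4 (same)
  Node 2: index 2 -> 3 (moved)
  Node 3: index 5 -> 5 (same)
  Node 4: index 1 -> 1 (same)
  Node 5: index 3 -> 2 (moved)
Nodes that changed position: 2 5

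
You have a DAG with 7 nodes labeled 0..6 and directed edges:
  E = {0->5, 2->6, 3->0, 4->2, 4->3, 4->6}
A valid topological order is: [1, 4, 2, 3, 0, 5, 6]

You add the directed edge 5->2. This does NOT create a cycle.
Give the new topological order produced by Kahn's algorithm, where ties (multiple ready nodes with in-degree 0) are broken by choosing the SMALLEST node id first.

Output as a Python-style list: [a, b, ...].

Answer: [1, 4, 3, 0, 5, 2, 6]

Derivation:
Old toposort: [1, 4, 2, 3, 0, 5, 6]
Added edge: 5->2
Position of 5 (5) > position of 2 (2). Must reorder: 5 must now come before 2.
Run Kahn's algorithm (break ties by smallest node id):
  initial in-degrees: [1, 0, 2, 1, 0, 1, 2]
  ready (indeg=0): [1, 4]
  pop 1: no out-edges | ready=[4] | order so far=[1]
  pop 4: indeg[2]->1; indeg[3]->0; indeg[6]->1 | ready=[3] | order so far=[1, 4]
  pop 3: indeg[0]->0 | ready=[0] | order so far=[1, 4, 3]
  pop 0: indeg[5]->0 | ready=[5] | order so far=[1, 4, 3, 0]
  pop 5: indeg[2]->0 | ready=[2] | order so far=[1, 4, 3, 0, 5]
  pop 2: indeg[6]->0 | ready=[6] | order so far=[1, 4, 3, 0, 5, 2]
  pop 6: no out-edges | ready=[] | order so far=[1, 4, 3, 0, 5, 2, 6]
  Result: [1, 4, 3, 0, 5, 2, 6]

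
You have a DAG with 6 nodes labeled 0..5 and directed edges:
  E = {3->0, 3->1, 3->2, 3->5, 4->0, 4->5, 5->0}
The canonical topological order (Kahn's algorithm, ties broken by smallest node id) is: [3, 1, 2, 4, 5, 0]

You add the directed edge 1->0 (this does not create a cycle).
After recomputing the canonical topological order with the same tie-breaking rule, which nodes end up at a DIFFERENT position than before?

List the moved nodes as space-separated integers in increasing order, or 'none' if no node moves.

Answer: none

Derivation:
Old toposort: [3, 1, 2, 4, 5, 0]
Added edge 1->0
Recompute Kahn (smallest-id tiebreak):
  initial in-degrees: [4, 1, 1, 0, 0, 2]
  ready (indeg=0): [3, 4]
  pop 3: indeg[0]->3; indeg[1]->0; indeg[2]->0; indeg[5]->1 | ready=[1, 2, 4] | order so far=[3]
  pop 1: indeg[0]->2 | ready=[2, 4] | order so far=[3, 1]
  pop 2: no out-edges | ready=[4] | order so far=[3, 1, 2]
  pop 4: indeg[0]->1; indeg[5]->0 | ready=[5] | order so far=[3, 1, 2, 4]
  pop 5: indeg[0]->0 | ready=[0] | order so far=[3, 1, 2, 4, 5]
  pop 0: no out-edges | ready=[] | order so far=[3, 1, 2, 4, 5, 0]
New canonical toposort: [3, 1, 2, 4, 5, 0]
Compare positions:
  Node 0: index 5 -> 5 (same)
  Node 1: index 1 -> 1 (same)
  Node 2: index 2 -> 2 (same)
  Node 3: index 0 -> 0 (same)
  Node 4: index 3 -> 3 (same)
  Node 5: index 4 -> 4 (same)
Nodes that changed position: none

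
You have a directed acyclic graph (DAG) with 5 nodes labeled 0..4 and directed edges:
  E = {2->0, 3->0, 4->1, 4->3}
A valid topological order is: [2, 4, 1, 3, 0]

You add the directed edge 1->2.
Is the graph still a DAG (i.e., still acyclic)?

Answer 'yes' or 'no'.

Answer: yes

Derivation:
Given toposort: [2, 4, 1, 3, 0]
Position of 1: index 2; position of 2: index 0
New edge 1->2: backward (u after v in old order)
Backward edge: old toposort is now invalid. Check if this creates a cycle.
Does 2 already reach 1? Reachable from 2: [0, 2]. NO -> still a DAG (reorder needed).
Still a DAG? yes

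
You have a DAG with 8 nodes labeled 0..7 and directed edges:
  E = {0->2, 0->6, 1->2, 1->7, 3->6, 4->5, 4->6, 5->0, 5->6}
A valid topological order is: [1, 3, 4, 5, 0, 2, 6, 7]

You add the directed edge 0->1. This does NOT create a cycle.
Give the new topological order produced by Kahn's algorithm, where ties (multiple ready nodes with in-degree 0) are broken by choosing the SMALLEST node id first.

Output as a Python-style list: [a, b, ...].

Old toposort: [1, 3, 4, 5, 0, 2, 6, 7]
Added edge: 0->1
Position of 0 (4) > position of 1 (0). Must reorder: 0 must now come before 1.
Run Kahn's algorithm (break ties by smallest node id):
  initial in-degrees: [1, 1, 2, 0, 0, 1, 4, 1]
  ready (indeg=0): [3, 4]
  pop 3: indeg[6]->3 | ready=[4] | order so far=[3]
  pop 4: indeg[5]->0; indeg[6]->2 | ready=[5] | order so far=[3, 4]
  pop 5: indeg[0]->0; indeg[6]->1 | ready=[0] | order so far=[3, 4, 5]
  pop 0: indeg[1]->0; indeg[2]->1; indeg[6]->0 | ready=[1, 6] | order so far=[3, 4, 5, 0]
  pop 1: indeg[2]->0; indeg[7]->0 | ready=[2, 6, 7] | order so far=[3, 4, 5, 0, 1]
  pop 2: no out-edges | ready=[6, 7] | order so far=[3, 4, 5, 0, 1, 2]
  pop 6: no out-edges | ready=[7] | order so far=[3, 4, 5, 0, 1, 2, 6]
  pop 7: no out-edges | ready=[] | order so far=[3, 4, 5, 0, 1, 2, 6, 7]
  Result: [3, 4, 5, 0, 1, 2, 6, 7]

Answer: [3, 4, 5, 0, 1, 2, 6, 7]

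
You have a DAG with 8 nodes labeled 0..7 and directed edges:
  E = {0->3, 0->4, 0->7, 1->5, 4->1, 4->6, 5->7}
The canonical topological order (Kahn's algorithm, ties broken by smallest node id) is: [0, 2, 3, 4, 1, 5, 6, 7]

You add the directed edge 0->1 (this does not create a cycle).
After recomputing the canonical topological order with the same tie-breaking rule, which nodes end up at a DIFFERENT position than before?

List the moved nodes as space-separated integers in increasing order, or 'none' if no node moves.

Old toposort: [0, 2, 3, 4, 1, 5, 6, 7]
Added edge 0->1
Recompute Kahn (smallest-id tiebreak):
  initial in-degrees: [0, 2, 0, 1, 1, 1, 1, 2]
  ready (indeg=0): [0, 2]
  pop 0: indeg[1]->1; indeg[3]->0; indeg[4]->0; indeg[7]->1 | ready=[2, 3, 4] | order so far=[0]
  pop 2: no out-edges | ready=[3, 4] | order so far=[0, 2]
  pop 3: no out-edges | ready=[4] | order so far=[0, 2, 3]
  pop 4: indeg[1]->0; indeg[6]->0 | ready=[1, 6] | order so far=[0, 2, 3, 4]
  pop 1: indeg[5]->0 | ready=[5, 6] | order so far=[0, 2, 3, 4, 1]
  pop 5: indeg[7]->0 | ready=[6, 7] | order so far=[0, 2, 3, 4, 1, 5]
  pop 6: no out-edges | ready=[7] | order so far=[0, 2, 3, 4, 1, 5, 6]
  pop 7: no out-edges | ready=[] | order so far=[0, 2, 3, 4, 1, 5, 6, 7]
New canonical toposort: [0, 2, 3, 4, 1, 5, 6, 7]
Compare positions:
  Node 0: index 0 -> 0 (same)
  Node 1: index 4 -> 4 (same)
  Node 2: index 1 -> 1 (same)
  Node 3: index 2 -> 2 (same)
  Node 4: index 3 -> 3 (same)
  Node 5: index 5 -> 5 (same)
  Node 6: index 6 -> 6 (same)
  Node 7: index 7 -> 7 (same)
Nodes that changed position: none

Answer: none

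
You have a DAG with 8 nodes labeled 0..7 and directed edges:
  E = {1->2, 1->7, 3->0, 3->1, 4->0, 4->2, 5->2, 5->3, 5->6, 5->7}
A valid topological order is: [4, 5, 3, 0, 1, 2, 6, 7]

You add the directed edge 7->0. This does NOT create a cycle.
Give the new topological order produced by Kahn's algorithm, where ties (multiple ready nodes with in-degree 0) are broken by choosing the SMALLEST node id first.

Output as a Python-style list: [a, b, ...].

Old toposort: [4, 5, 3, 0, 1, 2, 6, 7]
Added edge: 7->0
Position of 7 (7) > position of 0 (3). Must reorder: 7 must now come before 0.
Run Kahn's algorithm (break ties by smallest node id):
  initial in-degrees: [3, 1, 3, 1, 0, 0, 1, 2]
  ready (indeg=0): [4, 5]
  pop 4: indeg[0]->2; indeg[2]->2 | ready=[5] | order so far=[4]
  pop 5: indeg[2]->1; indeg[3]->0; indeg[6]->0; indeg[7]->1 | ready=[3, 6] | order so far=[4, 5]
  pop 3: indeg[0]->1; indeg[1]->0 | ready=[1, 6] | order so far=[4, 5, 3]
  pop 1: indeg[2]->0; indeg[7]->0 | ready=[2, 6, 7] | order so far=[4, 5, 3, 1]
  pop 2: no out-edges | ready=[6, 7] | order so far=[4, 5, 3, 1, 2]
  pop 6: no out-edges | ready=[7] | order so far=[4, 5, 3, 1, 2, 6]
  pop 7: indeg[0]->0 | ready=[0] | order so far=[4, 5, 3, 1, 2, 6, 7]
  pop 0: no out-edges | ready=[] | order so far=[4, 5, 3, 1, 2, 6, 7, 0]
  Result: [4, 5, 3, 1, 2, 6, 7, 0]

Answer: [4, 5, 3, 1, 2, 6, 7, 0]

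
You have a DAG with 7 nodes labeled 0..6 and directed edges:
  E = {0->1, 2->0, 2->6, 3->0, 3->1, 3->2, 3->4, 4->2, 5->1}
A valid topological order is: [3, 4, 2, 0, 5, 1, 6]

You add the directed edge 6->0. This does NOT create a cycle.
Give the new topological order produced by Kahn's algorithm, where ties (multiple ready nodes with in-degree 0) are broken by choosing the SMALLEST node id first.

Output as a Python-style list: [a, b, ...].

Old toposort: [3, 4, 2, 0, 5, 1, 6]
Added edge: 6->0
Position of 6 (6) > position of 0 (3). Must reorder: 6 must now come before 0.
Run Kahn's algorithm (break ties by smallest node id):
  initial in-degrees: [3, 3, 2, 0, 1, 0, 1]
  ready (indeg=0): [3, 5]
  pop 3: indeg[0]->2; indeg[1]->2; indeg[2]->1; indeg[4]->0 | ready=[4, 5] | order so far=[3]
  pop 4: indeg[2]->0 | ready=[2, 5] | order so far=[3, 4]
  pop 2: indeg[0]->1; indeg[6]->0 | ready=[5, 6] | order so far=[3, 4, 2]
  pop 5: indeg[1]->1 | ready=[6] | order so far=[3, 4, 2, 5]
  pop 6: indeg[0]->0 | ready=[0] | order so far=[3, 4, 2, 5, 6]
  pop 0: indeg[1]->0 | ready=[1] | order so far=[3, 4, 2, 5, 6, 0]
  pop 1: no out-edges | ready=[] | order so far=[3, 4, 2, 5, 6, 0, 1]
  Result: [3, 4, 2, 5, 6, 0, 1]

Answer: [3, 4, 2, 5, 6, 0, 1]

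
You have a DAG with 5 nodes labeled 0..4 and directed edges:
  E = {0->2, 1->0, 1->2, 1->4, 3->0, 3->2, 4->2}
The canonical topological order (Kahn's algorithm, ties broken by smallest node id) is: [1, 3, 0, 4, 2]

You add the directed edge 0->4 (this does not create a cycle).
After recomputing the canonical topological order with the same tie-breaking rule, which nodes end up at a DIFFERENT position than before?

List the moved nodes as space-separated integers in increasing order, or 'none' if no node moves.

Answer: none

Derivation:
Old toposort: [1, 3, 0, 4, 2]
Added edge 0->4
Recompute Kahn (smallest-id tiebreak):
  initial in-degrees: [2, 0, 4, 0, 2]
  ready (indeg=0): [1, 3]
  pop 1: indeg[0]->1; indeg[2]->3; indeg[4]->1 | ready=[3] | order so far=[1]
  pop 3: indeg[0]->0; indeg[2]->2 | ready=[0] | order so far=[1, 3]
  pop 0: indeg[2]->1; indeg[4]->0 | ready=[4] | order so far=[1, 3, 0]
  pop 4: indeg[2]->0 | ready=[2] | order so far=[1, 3, 0, 4]
  pop 2: no out-edges | ready=[] | order so far=[1, 3, 0, 4, 2]
New canonical toposort: [1, 3, 0, 4, 2]
Compare positions:
  Node 0: index 2 -> 2 (same)
  Node 1: index 0 -> 0 (same)
  Node 2: index 4 -> 4 (same)
  Node 3: index 1 -> 1 (same)
  Node 4: index 3 -> 3 (same)
Nodes that changed position: none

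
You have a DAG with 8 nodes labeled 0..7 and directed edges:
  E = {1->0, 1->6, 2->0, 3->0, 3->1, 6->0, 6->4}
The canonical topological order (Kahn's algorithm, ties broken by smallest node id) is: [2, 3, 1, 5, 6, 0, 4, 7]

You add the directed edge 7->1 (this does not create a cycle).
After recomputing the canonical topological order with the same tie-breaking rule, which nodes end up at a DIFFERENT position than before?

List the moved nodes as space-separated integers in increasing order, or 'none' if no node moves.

Answer: 0 1 4 5 6 7

Derivation:
Old toposort: [2, 3, 1, 5, 6, 0, 4, 7]
Added edge 7->1
Recompute Kahn (smallest-id tiebreak):
  initial in-degrees: [4, 2, 0, 0, 1, 0, 1, 0]
  ready (indeg=0): [2, 3, 5, 7]
  pop 2: indeg[0]->3 | ready=[3, 5, 7] | order so far=[2]
  pop 3: indeg[0]->2; indeg[1]->1 | ready=[5, 7] | order so far=[2, 3]
  pop 5: no out-edges | ready=[7] | order so far=[2, 3, 5]
  pop 7: indeg[1]->0 | ready=[1] | order so far=[2, 3, 5, 7]
  pop 1: indeg[0]->1; indeg[6]->0 | ready=[6] | order so far=[2, 3, 5, 7, 1]
  pop 6: indeg[0]->0; indeg[4]->0 | ready=[0, 4] | order so far=[2, 3, 5, 7, 1, 6]
  pop 0: no out-edges | ready=[4] | order so far=[2, 3, 5, 7, 1, 6, 0]
  pop 4: no out-edges | ready=[] | order so far=[2, 3, 5, 7, 1, 6, 0, 4]
New canonical toposort: [2, 3, 5, 7, 1, 6, 0, 4]
Compare positions:
  Node 0: index 5 -> 6 (moved)
  Node 1: index 2 -> 4 (moved)
  Node 2: index 0 -> 0 (same)
  Node 3: index 1 -> 1 (same)
  Node 4: index 6 -> 7 (moved)
  Node 5: index 3 -> 2 (moved)
  Node 6: index 4 -> 5 (moved)
  Node 7: index 7 -> 3 (moved)
Nodes that changed position: 0 1 4 5 6 7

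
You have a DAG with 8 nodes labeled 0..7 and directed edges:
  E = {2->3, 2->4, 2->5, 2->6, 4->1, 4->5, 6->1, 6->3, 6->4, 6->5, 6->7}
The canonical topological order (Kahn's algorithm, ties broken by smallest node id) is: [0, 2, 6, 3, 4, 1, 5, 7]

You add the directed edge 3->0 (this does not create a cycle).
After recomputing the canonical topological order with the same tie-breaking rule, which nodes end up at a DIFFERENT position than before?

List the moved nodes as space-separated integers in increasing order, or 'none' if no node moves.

Answer: 0 2 3 6

Derivation:
Old toposort: [0, 2, 6, 3, 4, 1, 5, 7]
Added edge 3->0
Recompute Kahn (smallest-id tiebreak):
  initial in-degrees: [1, 2, 0, 2, 2, 3, 1, 1]
  ready (indeg=0): [2]
  pop 2: indeg[3]->1; indeg[4]->1; indeg[5]->2; indeg[6]->0 | ready=[6] | order so far=[2]
  pop 6: indeg[1]->1; indeg[3]->0; indeg[4]->0; indeg[5]->1; indeg[7]->0 | ready=[3, 4, 7] | order so far=[2, 6]
  pop 3: indeg[0]->0 | ready=[0, 4, 7] | order so far=[2, 6, 3]
  pop 0: no out-edges | ready=[4, 7] | order so far=[2, 6, 3, 0]
  pop 4: indeg[1]->0; indeg[5]->0 | ready=[1, 5, 7] | order so far=[2, 6, 3, 0, 4]
  pop 1: no out-edges | ready=[5, 7] | order so far=[2, 6, 3, 0, 4, 1]
  pop 5: no out-edges | ready=[7] | order so far=[2, 6, 3, 0, 4, 1, 5]
  pop 7: no out-edges | ready=[] | order so far=[2, 6, 3, 0, 4, 1, 5, 7]
New canonical toposort: [2, 6, 3, 0, 4, 1, 5, 7]
Compare positions:
  Node 0: index 0 -> 3 (moved)
  Node 1: index 5 -> 5 (same)
  Node 2: index 1 -> 0 (moved)
  Node 3: index 3 -> 2 (moved)
  Node 4: index 4 -> 4 (same)
  Node 5: index 6 -> 6 (same)
  Node 6: index 2 -> 1 (moved)
  Node 7: index 7 -> 7 (same)
Nodes that changed position: 0 2 3 6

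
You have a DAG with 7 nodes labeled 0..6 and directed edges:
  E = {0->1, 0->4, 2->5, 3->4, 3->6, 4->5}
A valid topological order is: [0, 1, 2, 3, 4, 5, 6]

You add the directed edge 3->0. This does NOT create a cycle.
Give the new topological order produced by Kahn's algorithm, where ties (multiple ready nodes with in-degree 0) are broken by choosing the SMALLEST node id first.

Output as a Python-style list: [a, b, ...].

Answer: [2, 3, 0, 1, 4, 5, 6]

Derivation:
Old toposort: [0, 1, 2, 3, 4, 5, 6]
Added edge: 3->0
Position of 3 (3) > position of 0 (0). Must reorder: 3 must now come before 0.
Run Kahn's algorithm (break ties by smallest node id):
  initial in-degrees: [1, 1, 0, 0, 2, 2, 1]
  ready (indeg=0): [2, 3]
  pop 2: indeg[5]->1 | ready=[3] | order so far=[2]
  pop 3: indeg[0]->0; indeg[4]->1; indeg[6]->0 | ready=[0, 6] | order so far=[2, 3]
  pop 0: indeg[1]->0; indeg[4]->0 | ready=[1, 4, 6] | order so far=[2, 3, 0]
  pop 1: no out-edges | ready=[4, 6] | order so far=[2, 3, 0, 1]
  pop 4: indeg[5]->0 | ready=[5, 6] | order so far=[2, 3, 0, 1, 4]
  pop 5: no out-edges | ready=[6] | order so far=[2, 3, 0, 1, 4, 5]
  pop 6: no out-edges | ready=[] | order so far=[2, 3, 0, 1, 4, 5, 6]
  Result: [2, 3, 0, 1, 4, 5, 6]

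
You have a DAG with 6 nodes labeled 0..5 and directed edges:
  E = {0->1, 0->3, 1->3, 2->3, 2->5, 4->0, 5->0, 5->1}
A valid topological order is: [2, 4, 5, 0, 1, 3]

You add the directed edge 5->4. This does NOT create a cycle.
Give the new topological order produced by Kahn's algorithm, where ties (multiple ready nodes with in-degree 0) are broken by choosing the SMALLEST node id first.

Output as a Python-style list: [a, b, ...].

Answer: [2, 5, 4, 0, 1, 3]

Derivation:
Old toposort: [2, 4, 5, 0, 1, 3]
Added edge: 5->4
Position of 5 (2) > position of 4 (1). Must reorder: 5 must now come before 4.
Run Kahn's algorithm (break ties by smallest node id):
  initial in-degrees: [2, 2, 0, 3, 1, 1]
  ready (indeg=0): [2]
  pop 2: indeg[3]->2; indeg[5]->0 | ready=[5] | order so far=[2]
  pop 5: indeg[0]->1; indeg[1]->1; indeg[4]->0 | ready=[4] | order so far=[2, 5]
  pop 4: indeg[0]->0 | ready=[0] | order so far=[2, 5, 4]
  pop 0: indeg[1]->0; indeg[3]->1 | ready=[1] | order so far=[2, 5, 4, 0]
  pop 1: indeg[3]->0 | ready=[3] | order so far=[2, 5, 4, 0, 1]
  pop 3: no out-edges | ready=[] | order so far=[2, 5, 4, 0, 1, 3]
  Result: [2, 5, 4, 0, 1, 3]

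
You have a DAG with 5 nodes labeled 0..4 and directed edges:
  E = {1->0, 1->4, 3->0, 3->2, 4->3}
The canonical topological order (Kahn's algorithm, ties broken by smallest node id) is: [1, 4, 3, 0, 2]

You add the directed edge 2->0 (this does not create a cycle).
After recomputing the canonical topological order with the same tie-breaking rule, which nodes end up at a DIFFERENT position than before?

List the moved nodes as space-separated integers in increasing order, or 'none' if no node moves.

Answer: 0 2

Derivation:
Old toposort: [1, 4, 3, 0, 2]
Added edge 2->0
Recompute Kahn (smallest-id tiebreak):
  initial in-degrees: [3, 0, 1, 1, 1]
  ready (indeg=0): [1]
  pop 1: indeg[0]->2; indeg[4]->0 | ready=[4] | order so far=[1]
  pop 4: indeg[3]->0 | ready=[3] | order so far=[1, 4]
  pop 3: indeg[0]->1; indeg[2]->0 | ready=[2] | order so far=[1, 4, 3]
  pop 2: indeg[0]->0 | ready=[0] | order so far=[1, 4, 3, 2]
  pop 0: no out-edges | ready=[] | order so far=[1, 4, 3, 2, 0]
New canonical toposort: [1, 4, 3, 2, 0]
Compare positions:
  Node 0: index 3 -> 4 (moved)
  Node 1: index 0 -> 0 (same)
  Node 2: index 4 -> 3 (moved)
  Node 3: index 2 -> 2 (same)
  Node 4: index 1 -> 1 (same)
Nodes that changed position: 0 2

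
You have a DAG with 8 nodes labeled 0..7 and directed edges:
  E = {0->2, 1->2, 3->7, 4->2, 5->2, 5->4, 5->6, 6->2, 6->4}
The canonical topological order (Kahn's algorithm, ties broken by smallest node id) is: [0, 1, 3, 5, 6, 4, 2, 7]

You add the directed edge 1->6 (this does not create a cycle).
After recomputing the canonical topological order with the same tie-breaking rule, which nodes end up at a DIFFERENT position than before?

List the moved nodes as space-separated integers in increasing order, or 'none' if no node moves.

Old toposort: [0, 1, 3, 5, 6, 4, 2, 7]
Added edge 1->6
Recompute Kahn (smallest-id tiebreak):
  initial in-degrees: [0, 0, 5, 0, 2, 0, 2, 1]
  ready (indeg=0): [0, 1, 3, 5]
  pop 0: indeg[2]->4 | ready=[1, 3, 5] | order so far=[0]
  pop 1: indeg[2]->3; indeg[6]->1 | ready=[3, 5] | order so far=[0, 1]
  pop 3: indeg[7]->0 | ready=[5, 7] | order so far=[0, 1, 3]
  pop 5: indeg[2]->2; indeg[4]->1; indeg[6]->0 | ready=[6, 7] | order so far=[0, 1, 3, 5]
  pop 6: indeg[2]->1; indeg[4]->0 | ready=[4, 7] | order so far=[0, 1, 3, 5, 6]
  pop 4: indeg[2]->0 | ready=[2, 7] | order so far=[0, 1, 3, 5, 6, 4]
  pop 2: no out-edges | ready=[7] | order so far=[0, 1, 3, 5, 6, 4, 2]
  pop 7: no out-edges | ready=[] | order so far=[0, 1, 3, 5, 6, 4, 2, 7]
New canonical toposort: [0, 1, 3, 5, 6, 4, 2, 7]
Compare positions:
  Node 0: index 0 -> 0 (same)
  Node 1: index 1 -> 1 (same)
  Node 2: index 6 -> 6 (same)
  Node 3: index 2 -> 2 (same)
  Node 4: index 5 -> 5 (same)
  Node 5: index 3 -> 3 (same)
  Node 6: index 4 -> 4 (same)
  Node 7: index 7 -> 7 (same)
Nodes that changed position: none

Answer: none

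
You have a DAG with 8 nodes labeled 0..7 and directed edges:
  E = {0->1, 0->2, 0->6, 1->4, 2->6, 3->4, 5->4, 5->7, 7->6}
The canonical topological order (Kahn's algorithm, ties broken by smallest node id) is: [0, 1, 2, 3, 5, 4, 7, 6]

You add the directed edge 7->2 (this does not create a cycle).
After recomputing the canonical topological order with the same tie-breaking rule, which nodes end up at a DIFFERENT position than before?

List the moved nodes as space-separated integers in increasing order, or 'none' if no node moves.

Answer: 2 3 4 5 7

Derivation:
Old toposort: [0, 1, 2, 3, 5, 4, 7, 6]
Added edge 7->2
Recompute Kahn (smallest-id tiebreak):
  initial in-degrees: [0, 1, 2, 0, 3, 0, 3, 1]
  ready (indeg=0): [0, 3, 5]
  pop 0: indeg[1]->0; indeg[2]->1; indeg[6]->2 | ready=[1, 3, 5] | order so far=[0]
  pop 1: indeg[4]->2 | ready=[3, 5] | order so far=[0, 1]
  pop 3: indeg[4]->1 | ready=[5] | order so far=[0, 1, 3]
  pop 5: indeg[4]->0; indeg[7]->0 | ready=[4, 7] | order so far=[0, 1, 3, 5]
  pop 4: no out-edges | ready=[7] | order so far=[0, 1, 3, 5, 4]
  pop 7: indeg[2]->0; indeg[6]->1 | ready=[2] | order so far=[0, 1, 3, 5, 4, 7]
  pop 2: indeg[6]->0 | ready=[6] | order so far=[0, 1, 3, 5, 4, 7, 2]
  pop 6: no out-edges | ready=[] | order so far=[0, 1, 3, 5, 4, 7, 2, 6]
New canonical toposort: [0, 1, 3, 5, 4, 7, 2, 6]
Compare positions:
  Node 0: index 0 -> 0 (same)
  Node 1: index 1 -> 1 (same)
  Node 2: index 2 -> 6 (moved)
  Node 3: index 3 -> 2 (moved)
  Node 4: index 5 -> 4 (moved)
  Node 5: index 4 -> 3 (moved)
  Node 6: index 7 -> 7 (same)
  Node 7: index 6 -> 5 (moved)
Nodes that changed position: 2 3 4 5 7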